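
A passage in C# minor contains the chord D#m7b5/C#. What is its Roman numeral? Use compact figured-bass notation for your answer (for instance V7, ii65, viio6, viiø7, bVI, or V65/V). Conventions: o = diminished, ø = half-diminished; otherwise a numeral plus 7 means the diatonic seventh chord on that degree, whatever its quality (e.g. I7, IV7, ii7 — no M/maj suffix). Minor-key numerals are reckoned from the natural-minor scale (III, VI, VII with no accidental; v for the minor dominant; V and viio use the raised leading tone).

iiø42

Stacked in thirds the chord is D#-F#-A-C#: a half-diminished seventh chord on D#.
In C# minor, D# is the supertonic; the diatonic half-diminished seventh chord there is iiø7.
With C# in the bass the chord is in third inversion, so the figured bass is 42.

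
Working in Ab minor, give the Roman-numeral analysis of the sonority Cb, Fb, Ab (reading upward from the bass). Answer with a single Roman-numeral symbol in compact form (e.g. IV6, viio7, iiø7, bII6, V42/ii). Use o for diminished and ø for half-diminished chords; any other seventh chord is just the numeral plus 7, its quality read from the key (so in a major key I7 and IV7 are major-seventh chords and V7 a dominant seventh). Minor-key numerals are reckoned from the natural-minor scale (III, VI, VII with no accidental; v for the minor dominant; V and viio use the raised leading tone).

VI64

Stacked in thirds the chord is Fb-Ab-Cb: a major triad on Fb.
Fb is scale degree 6 in Ab minor, and a major triad on that degree is written VI.
With Cb in the bass the chord is in second inversion, so the figured bass is 64.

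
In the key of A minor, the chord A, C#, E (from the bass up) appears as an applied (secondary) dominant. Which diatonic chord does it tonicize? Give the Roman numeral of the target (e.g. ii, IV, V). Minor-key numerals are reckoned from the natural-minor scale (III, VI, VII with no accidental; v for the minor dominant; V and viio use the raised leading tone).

iv

The chord is a major triad on A.
A dominant resolves down a perfect fifth: A → D. In A minor, D is scale degree 4, i.e. iv.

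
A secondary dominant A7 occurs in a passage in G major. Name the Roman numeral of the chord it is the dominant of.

The chord is a dominant seventh chord on A.
A dominant resolves down a perfect fifth: A → D. In G major, D is scale degree 5, i.e. V.

V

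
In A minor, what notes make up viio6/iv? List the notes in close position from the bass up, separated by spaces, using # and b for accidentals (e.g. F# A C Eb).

The slash marks an applied leading-tone chord: viio of iv. In A minor, iv is D, so the leading tone to it is C#, a half step below.
Building a diminished triad on C# gives C#-E-G.
With the 6 figure the chord is in first inversion; from the bass E upward in close position it reads E-G-C#.

E G C#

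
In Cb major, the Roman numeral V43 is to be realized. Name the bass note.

Db

V in Cb major has root Gb; the chord is Gb-Bb-Db-Fb.
The figure 43 means second inversion — the fifth is in the bass.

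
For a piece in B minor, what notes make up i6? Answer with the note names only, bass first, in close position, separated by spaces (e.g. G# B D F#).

D F# B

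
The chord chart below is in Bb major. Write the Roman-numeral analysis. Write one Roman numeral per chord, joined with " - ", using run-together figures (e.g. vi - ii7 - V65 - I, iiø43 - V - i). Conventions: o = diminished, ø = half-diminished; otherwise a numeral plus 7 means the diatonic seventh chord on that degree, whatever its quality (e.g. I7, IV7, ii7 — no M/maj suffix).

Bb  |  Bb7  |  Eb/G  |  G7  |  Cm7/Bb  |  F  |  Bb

Bb has root Bb, degree 1 in Bb major, so I.
Bb7 is the secondary dominant of IV (dominant seventh chord on Bb): V7/IV.
Eb/G: major triad on Eb = scale degree 4 → IV6.
G7: a dominant seventh chord on G, the applied dominant of ii → V7/ii.
Cm7/Bb: minor seventh chord on C = scale degree 2 → ii42.
F: major triad on F = scale degree 5 → V.
Bb: root Bb is the tonic; major triad there is I.

I - V7/IV - IV6 - V7/ii - ii42 - V - I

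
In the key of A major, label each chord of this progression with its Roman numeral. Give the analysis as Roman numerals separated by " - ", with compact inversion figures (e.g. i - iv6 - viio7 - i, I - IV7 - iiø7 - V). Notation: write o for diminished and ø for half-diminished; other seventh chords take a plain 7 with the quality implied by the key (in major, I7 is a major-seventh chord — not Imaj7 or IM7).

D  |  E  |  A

IV - V - I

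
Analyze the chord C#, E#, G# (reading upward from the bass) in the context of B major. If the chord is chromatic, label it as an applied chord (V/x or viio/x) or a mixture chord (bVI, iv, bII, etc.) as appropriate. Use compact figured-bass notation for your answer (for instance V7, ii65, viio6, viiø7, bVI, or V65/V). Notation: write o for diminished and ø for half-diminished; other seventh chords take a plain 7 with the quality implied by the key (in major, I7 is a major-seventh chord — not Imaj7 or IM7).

V/V

Stacked in thirds the chord is C#-E#-G#: a major triad on C#.
C# is not a diatonic chord root with this quality in B major, but it lies a perfect fifth above F# (V), so the chord functions as an applied dominant of V.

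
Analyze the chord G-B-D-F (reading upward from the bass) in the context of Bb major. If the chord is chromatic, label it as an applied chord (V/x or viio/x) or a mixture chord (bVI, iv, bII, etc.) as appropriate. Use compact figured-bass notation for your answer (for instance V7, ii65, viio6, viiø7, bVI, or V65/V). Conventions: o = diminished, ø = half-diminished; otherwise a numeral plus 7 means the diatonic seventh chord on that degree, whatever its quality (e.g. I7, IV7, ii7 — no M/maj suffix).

The pitches G-B-D-F form a dominant seventh chord rooted on G.
G is not a diatonic chord root with this quality in Bb major, but it lies a perfect fifth above C (ii), so the chord functions as an applied dominant of ii.

V7/ii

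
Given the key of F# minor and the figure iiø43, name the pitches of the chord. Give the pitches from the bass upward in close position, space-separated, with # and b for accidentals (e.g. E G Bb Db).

D F# G# B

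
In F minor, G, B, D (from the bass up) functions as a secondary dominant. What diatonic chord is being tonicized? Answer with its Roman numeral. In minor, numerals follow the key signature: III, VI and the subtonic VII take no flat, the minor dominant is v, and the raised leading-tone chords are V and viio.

V

The chord is a major triad on G.
A dominant resolves down a perfect fifth: G → C. In F minor, C is scale degree 5, i.e. V.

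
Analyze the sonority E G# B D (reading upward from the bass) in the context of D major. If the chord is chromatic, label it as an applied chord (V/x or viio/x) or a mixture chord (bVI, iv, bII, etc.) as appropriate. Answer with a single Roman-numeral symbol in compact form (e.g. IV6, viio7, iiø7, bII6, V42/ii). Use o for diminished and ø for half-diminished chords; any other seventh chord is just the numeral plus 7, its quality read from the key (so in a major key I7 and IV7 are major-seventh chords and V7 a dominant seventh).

Stacked in thirds the chord is E-G#-B-D: a dominant seventh chord on E.
E is not a diatonic chord root with this quality in D major, but it lies a perfect fifth above A (V), so the chord functions as an applied dominant of V.

V7/V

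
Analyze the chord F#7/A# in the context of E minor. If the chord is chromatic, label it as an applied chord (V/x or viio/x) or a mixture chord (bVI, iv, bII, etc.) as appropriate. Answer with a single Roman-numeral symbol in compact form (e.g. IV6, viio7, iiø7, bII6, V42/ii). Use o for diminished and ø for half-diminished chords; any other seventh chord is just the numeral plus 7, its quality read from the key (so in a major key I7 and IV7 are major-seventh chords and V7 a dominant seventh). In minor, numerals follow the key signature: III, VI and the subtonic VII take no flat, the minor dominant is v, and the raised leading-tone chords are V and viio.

The pitches F#-A#-C#-E form a dominant seventh chord rooted on F#.
F# is not a diatonic chord root with this quality in E minor, but it lies a perfect fifth above B (V), so the chord functions as an applied dominant of V.
With A# in the bass the chord is in first inversion, so the figured bass is 65.

V65/V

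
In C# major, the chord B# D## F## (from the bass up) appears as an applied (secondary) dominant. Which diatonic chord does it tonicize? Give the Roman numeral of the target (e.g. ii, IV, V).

iii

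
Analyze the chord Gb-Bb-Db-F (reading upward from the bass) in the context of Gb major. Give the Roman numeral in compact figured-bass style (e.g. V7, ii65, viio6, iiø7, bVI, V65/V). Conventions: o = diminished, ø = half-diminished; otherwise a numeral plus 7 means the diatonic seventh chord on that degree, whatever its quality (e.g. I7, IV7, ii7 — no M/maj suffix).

I7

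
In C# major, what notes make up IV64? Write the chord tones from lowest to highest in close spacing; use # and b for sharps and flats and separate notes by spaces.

The numeral's case and figure indicate a major triad. In C# major its root, the fourth degree, is F#.
Stacking thirds from F# gives F#-A#-C#.
The figured bass 64 indicates second inversion, placing the fifth (C#) in the bass: C#-F#-A#.

C# F# A#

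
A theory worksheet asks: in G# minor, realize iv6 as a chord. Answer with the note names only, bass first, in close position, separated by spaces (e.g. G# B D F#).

E G# C#

In G# minor, scale degree 4 is C#, and the diatonic chord built there is a minor triad.
Stacking thirds from C# gives C#-E-G#.
With the 6 figure the chord is in first inversion; from the bass E upward in close position it reads E-G#-C#.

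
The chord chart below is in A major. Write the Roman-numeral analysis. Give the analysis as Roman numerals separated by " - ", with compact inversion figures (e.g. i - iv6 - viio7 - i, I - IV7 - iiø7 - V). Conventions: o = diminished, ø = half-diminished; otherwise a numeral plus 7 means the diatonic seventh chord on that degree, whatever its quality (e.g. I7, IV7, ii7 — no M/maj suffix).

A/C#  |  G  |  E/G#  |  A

A/C#: root A is the tonic; major triad there is I6.
G is non-diatonic — bVII, a mixture chord from A minor.
E/G# has root E, degree 5 in A major, so V6.
A: root A is the tonic; major triad there is I.

I6 - bVII - V6 - I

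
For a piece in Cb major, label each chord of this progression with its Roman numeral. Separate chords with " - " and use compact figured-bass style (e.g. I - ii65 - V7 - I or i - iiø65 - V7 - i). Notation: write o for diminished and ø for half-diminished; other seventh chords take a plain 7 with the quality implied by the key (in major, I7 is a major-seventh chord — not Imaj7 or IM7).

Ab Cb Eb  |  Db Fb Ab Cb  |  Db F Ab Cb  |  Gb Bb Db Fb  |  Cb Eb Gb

vi - ii7 - V7/V - V7 - I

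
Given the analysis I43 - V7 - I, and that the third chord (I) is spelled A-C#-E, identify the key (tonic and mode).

A major

The chord A is a major triad rooted on A; its label is I.
If A is scale degree 1 and the mode makes that degree carry a major triad, the tonic is A and the mode is major.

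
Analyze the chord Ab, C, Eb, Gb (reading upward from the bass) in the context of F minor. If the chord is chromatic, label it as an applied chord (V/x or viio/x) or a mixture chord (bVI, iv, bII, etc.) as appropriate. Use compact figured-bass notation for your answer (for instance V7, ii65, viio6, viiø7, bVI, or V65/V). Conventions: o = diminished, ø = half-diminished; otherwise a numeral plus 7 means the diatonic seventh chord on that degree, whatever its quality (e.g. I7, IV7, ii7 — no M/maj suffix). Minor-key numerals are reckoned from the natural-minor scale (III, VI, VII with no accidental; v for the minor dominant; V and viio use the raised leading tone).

Stacked in thirds the chord is Ab-C-Eb-Gb: a dominant seventh chord on Ab.
Ab is not a diatonic chord root with this quality in F minor, but it lies a perfect fifth above Db (VI), so the chord functions as an applied dominant of VI.

V7/VI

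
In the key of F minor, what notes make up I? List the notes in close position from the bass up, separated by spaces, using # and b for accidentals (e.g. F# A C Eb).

F A C

I is the major tonic (Picardy third), borrowed from the parallel major. In F minor that root is F.
So the chord is F-A-C.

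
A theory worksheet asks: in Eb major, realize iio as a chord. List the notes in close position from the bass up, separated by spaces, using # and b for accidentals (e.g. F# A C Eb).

F Ab Cb

Scale degree 2 in Eb major is F; here the chord built on it is altered to a diminished triad. iio is the diminished supertonic triad, borrowed from the parallel minor.
So the chord is F-Ab-Cb, a diminished triad.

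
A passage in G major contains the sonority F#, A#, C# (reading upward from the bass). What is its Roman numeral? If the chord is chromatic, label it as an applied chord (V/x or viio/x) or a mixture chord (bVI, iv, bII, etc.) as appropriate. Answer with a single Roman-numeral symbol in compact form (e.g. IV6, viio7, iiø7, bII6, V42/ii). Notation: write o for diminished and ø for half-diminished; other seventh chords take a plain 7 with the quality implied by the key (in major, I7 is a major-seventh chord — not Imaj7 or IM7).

V/iii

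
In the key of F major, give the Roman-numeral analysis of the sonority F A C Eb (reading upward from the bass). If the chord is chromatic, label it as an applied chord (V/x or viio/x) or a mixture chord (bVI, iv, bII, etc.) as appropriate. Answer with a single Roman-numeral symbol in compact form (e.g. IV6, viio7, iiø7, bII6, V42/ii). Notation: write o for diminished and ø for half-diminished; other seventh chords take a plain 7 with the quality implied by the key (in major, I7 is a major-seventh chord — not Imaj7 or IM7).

V7/IV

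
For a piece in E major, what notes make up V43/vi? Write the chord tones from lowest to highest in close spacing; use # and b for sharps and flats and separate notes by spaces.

V43/vi is a secondary dominant — the dominant seventh of vi. vi in E major is C#, so the applied chord's root is G#, a perfect fifth above.
Building a dominant seventh chord on G# gives G#-B#-D#-F#.
With the 43 figure the chord is in second inversion; from the bass D# upward in close position it reads D#-F#-G#-B#.

D# F# G# B#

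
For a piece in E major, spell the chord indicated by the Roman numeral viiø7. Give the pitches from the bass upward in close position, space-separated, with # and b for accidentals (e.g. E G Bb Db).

D# F# A C#

The numeral's case and figure indicate a half-diminished seventh chord. In E major its root, the leading tone, is D#.
Stacking thirds from D# gives D#-F#-A-C#.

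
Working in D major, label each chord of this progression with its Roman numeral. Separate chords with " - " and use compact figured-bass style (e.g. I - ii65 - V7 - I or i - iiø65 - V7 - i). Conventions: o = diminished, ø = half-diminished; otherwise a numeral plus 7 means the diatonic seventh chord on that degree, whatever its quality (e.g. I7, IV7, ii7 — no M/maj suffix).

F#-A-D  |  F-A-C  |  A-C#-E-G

I6 - bIII - V7

F#-A-D has root D, degree 1 in D major, so I6.
F-A-C: major triad on F — chromatic; bIII (borrowed from the parallel minor).
A-C#-E-G has root A, degree 5 in D major, so V7.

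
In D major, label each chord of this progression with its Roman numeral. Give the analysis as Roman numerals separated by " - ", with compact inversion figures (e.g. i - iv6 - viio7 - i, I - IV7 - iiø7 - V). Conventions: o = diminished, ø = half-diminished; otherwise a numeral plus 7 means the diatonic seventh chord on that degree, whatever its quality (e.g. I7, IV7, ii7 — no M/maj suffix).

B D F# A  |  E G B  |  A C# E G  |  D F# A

vi7 - ii - V7 - I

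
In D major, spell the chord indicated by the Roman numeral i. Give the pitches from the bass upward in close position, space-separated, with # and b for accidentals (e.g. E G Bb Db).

D F A

Scale degree 1 in D major is D; here the chord built on it is altered to a minor triad. i is the minor tonic, borrowed from the parallel minor.
So the chord is D-F-A, a minor triad.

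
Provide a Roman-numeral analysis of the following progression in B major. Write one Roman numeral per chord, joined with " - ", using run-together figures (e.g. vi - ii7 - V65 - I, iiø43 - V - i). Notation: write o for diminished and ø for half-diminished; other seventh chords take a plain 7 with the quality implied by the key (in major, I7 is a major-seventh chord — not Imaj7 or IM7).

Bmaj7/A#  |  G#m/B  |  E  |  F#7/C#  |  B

Bmaj7/A#: major seventh chord on B = scale degree 1 → I42.
G#m/B has root G#, degree 6 in B major, so vi6.
E has root E, degree 4 in B major, so IV.
F#7/C#: dominant seventh chord on F# = scale degree 5 → V43.
B: major triad on B = scale degree 1 → I.

I42 - vi6 - IV - V43 - I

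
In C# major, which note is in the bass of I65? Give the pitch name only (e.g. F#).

E#

I in C# major has root C#; the chord is C#-E#-G#-B#.
The figure 65 means first inversion — the third is in the bass.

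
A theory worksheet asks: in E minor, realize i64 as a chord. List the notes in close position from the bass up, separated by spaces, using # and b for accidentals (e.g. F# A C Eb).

The numeral's case and figure indicate a minor triad. In E minor its root, the tonic, is E.
That chord is spelled E-G-B.
With the 64 figure the chord is in second inversion; from the bass B upward in close position it reads B-E-G.

B E G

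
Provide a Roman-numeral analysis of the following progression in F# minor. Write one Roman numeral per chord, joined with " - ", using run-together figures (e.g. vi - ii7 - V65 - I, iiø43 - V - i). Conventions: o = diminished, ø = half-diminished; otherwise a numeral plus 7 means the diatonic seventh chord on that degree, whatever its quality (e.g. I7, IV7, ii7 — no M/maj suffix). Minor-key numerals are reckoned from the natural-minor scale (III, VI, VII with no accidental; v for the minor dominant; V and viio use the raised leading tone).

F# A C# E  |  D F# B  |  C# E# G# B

i7 - iv6 - V7

F#-A-C#-E: root F# is the tonic; minor seventh chord there is i7.
D-F#-B: minor triad on B = scale degree 4 → iv6.
C#-E#-G#-B: root C# is the dominant; dominant seventh chord there is V7.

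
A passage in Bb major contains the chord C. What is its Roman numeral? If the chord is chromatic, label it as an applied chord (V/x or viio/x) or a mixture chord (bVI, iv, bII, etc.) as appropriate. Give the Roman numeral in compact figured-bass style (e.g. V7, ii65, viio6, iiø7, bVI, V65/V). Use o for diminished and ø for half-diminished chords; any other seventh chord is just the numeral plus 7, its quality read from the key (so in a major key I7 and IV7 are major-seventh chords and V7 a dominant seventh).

V/V

Stacked in thirds the chord is C-E-G: a major triad on C.
C is not a diatonic chord root with this quality in Bb major, but it lies a perfect fifth above F (V), so the chord functions as an applied dominant of V.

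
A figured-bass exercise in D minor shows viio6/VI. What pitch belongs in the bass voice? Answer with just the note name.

C

The applied chord viio6/VI is rooted on A: A-C-Eb.
The figure 6 means first inversion — the third is in the bass.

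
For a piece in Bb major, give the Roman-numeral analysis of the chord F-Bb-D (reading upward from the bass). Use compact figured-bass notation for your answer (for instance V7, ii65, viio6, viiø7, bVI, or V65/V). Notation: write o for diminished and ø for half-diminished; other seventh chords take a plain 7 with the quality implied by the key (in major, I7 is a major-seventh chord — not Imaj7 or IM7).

I64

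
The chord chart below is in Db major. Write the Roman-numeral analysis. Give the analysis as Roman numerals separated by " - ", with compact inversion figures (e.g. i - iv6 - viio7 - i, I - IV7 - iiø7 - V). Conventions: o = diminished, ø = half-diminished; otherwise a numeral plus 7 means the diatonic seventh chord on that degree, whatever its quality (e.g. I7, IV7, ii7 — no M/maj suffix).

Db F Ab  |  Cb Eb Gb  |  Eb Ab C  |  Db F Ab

I - bVII - V64 - I

Db-F-Ab: root Db is the tonic; major triad there is I.
Cb-Eb-Gb: Cb with this quality isn't in the key; it's bVII, borrowed from the parallel minor.
Eb-Ab-C: root Ab is the dominant; major triad there is V64.
Db-F-Ab: major triad on Db = scale degree 1 → I.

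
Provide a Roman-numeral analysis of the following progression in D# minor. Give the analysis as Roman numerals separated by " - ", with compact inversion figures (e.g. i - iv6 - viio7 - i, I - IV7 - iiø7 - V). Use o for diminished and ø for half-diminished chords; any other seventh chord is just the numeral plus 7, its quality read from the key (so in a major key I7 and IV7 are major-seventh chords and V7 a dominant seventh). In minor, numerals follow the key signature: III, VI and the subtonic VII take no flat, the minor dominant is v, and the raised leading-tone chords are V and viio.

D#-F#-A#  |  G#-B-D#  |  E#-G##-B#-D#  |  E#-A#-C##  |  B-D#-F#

D#-F#-A# has root D#, degree 1 in D# minor, so i.
G#-B-D#: minor triad on G# = scale degree 4 → iv.
E#-G##-B#-D#: a dominant seventh chord on E#, the applied dominant of V → V7/V.
E#-A#-C##: root A# is the dominant; major triad there is V64.
B-D#-F# has root B, degree 6 in D# minor, so VI.

i - iv - V7/V - V64 - VI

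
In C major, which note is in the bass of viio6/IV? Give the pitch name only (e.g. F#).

The applied chord viio6/IV is rooted on E: E-G-Bb.
The figure 6 means first inversion — the third is in the bass.

G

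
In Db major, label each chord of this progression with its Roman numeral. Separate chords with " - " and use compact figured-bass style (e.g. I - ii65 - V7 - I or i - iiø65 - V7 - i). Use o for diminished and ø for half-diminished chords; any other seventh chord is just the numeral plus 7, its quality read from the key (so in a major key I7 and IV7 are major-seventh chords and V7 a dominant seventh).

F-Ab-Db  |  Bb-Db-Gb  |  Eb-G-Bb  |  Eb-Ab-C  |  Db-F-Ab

F-Ab-Db: major triad on Db = scale degree 1 → I6.
Bb-Db-Gb: root Gb is the subdominant; major triad there is IV6.
Eb-G-Bb: chromatic; Eb is V of V, so V/V.
Eb-Ab-C: root Ab is the dominant; major triad there is V64.
Db-F-Ab: major triad on Db = scale degree 1 → I.

I6 - IV6 - V/V - V64 - I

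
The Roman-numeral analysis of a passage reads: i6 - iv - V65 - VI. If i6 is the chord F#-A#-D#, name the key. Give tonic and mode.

D# minor

The anchor chord is a minor triad on D#, labeled i6.
If D# is scale degree 1 and the mode makes that degree carry a minor triad, the tonic is D# and the mode is minor.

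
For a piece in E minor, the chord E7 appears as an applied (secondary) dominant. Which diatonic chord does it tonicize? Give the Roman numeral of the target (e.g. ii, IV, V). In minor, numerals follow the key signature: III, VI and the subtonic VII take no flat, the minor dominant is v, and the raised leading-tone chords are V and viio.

iv

The chord is a dominant seventh chord on E.
A dominant resolves down a perfect fifth: E → A. In E minor, A is scale degree 4, i.e. iv.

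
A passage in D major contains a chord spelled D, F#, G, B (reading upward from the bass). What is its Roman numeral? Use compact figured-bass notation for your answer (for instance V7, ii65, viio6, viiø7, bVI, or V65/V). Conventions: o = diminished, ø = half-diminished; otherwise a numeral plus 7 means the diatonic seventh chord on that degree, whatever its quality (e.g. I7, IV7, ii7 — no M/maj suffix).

IV43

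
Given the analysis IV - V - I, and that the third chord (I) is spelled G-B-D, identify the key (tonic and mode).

G major

The anchor chord is a major triad on G, labeled I.
If G is scale degree 1 and the mode makes that degree carry a major triad, the tonic is G and the mode is major.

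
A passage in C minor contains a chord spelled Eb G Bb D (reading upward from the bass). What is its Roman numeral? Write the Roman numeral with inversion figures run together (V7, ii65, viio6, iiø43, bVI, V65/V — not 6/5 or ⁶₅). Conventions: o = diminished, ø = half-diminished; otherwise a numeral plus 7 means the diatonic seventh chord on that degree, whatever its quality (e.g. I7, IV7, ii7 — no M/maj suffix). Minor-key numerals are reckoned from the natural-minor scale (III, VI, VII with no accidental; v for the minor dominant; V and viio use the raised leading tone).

Stacked in thirds the chord is Eb-G-Bb-D: a major seventh chord on Eb.
Eb is scale degree 3 in C minor, and a major seventh chord on that degree is written III7.

III7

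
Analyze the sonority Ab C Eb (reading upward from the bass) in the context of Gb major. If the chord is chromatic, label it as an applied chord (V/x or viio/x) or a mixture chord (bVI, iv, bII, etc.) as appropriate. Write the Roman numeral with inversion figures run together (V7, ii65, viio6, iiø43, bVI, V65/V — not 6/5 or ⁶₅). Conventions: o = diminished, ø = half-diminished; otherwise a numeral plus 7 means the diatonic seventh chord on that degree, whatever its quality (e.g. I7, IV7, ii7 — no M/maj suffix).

V/V

The pitches Ab-C-Eb form a major triad rooted on Ab.
Ab is not a diatonic chord root with this quality in Gb major, but it lies a perfect fifth above Db (V), so the chord functions as an applied dominant of V.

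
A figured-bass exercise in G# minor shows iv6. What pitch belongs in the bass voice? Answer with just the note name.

E

iv in G# minor has root C#; the chord is C#-E-G#.
The figure 6 means first inversion — the third is in the bass.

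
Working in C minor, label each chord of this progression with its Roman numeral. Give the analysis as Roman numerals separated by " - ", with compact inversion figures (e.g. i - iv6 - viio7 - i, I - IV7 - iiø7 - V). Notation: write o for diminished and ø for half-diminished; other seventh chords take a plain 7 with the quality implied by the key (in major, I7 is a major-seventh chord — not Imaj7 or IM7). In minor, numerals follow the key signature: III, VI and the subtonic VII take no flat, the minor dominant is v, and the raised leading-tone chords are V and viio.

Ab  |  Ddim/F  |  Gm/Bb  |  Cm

VI - iio6 - v6 - i

Ab: major triad on Ab = scale degree 6 → VI.
Ddim/F has root D, degree 2 in C minor, so iio6.
Gm/Bb has root G, degree 5 in C minor, so v6.
Cm: minor triad on C = scale degree 1 → i.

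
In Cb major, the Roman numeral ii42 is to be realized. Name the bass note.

Cb

ii in Cb major has root Db; the chord is Db-Fb-Ab-Cb.
The figure 42 means third inversion — the seventh is in the bass.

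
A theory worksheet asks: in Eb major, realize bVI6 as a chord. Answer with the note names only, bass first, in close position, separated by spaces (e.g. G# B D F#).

bVI6 is a major triad on the lowered sixth degree, borrowed from the parallel minor. In Eb major that root is Cb.
So the chord is Cb-Eb-Gb, a major triad.
With the 6 figure the chord is in first inversion; from the bass Eb upward in close position it reads Eb-Gb-Cb.

Eb Gb Cb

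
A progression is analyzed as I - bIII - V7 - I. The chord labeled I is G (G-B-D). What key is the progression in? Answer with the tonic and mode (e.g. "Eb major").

G major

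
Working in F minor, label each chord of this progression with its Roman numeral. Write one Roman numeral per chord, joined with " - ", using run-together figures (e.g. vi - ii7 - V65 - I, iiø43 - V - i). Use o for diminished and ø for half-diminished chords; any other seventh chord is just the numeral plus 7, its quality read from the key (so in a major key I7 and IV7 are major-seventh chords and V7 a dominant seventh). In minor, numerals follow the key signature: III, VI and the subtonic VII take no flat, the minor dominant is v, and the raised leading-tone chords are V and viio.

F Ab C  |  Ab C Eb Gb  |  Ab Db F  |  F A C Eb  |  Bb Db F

i - V7/VI - VI64 - V7/iv - iv

F-Ab-C: minor triad on F = scale degree 1 → i.
Ab-C-Eb-Gb: chromatic; Ab is V of VI, so V7/VI.
Ab-Db-F has root Db, degree 6 in F minor, so VI64.
F-A-C-Eb: chromatic; F is V of iv, so V7/iv.
Bb-Db-F has root Bb, degree 4 in F minor, so iv.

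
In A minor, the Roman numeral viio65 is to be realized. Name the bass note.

B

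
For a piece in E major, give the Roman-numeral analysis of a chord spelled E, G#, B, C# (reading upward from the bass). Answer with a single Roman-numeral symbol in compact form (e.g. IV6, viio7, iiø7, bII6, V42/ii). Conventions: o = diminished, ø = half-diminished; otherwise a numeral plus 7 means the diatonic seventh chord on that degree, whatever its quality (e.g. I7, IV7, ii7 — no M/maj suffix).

vi65

Stacked in thirds the chord is C#-E-G#-B: a minor seventh chord on C#.
In E major, C# is the submediant; the diatonic minor seventh chord there is vi7.
With E in the bass the chord is in first inversion, so the figured bass is 65.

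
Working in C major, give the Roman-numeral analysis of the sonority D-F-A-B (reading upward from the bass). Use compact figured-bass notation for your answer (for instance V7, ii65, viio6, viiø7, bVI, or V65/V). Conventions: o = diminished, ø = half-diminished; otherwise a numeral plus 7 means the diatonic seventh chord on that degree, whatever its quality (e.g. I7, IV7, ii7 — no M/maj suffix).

The pitches B-D-F-A form a half-diminished seventh chord rooted on B.
B is scale degree 7 in C major, and a half-diminished seventh chord on that degree is written viiø7.
With D in the bass the chord is in first inversion, so the figured bass is 65.

viiø65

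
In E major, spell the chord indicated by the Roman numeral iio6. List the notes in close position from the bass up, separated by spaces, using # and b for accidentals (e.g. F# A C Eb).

iio6 is the diminished supertonic triad, borrowed from the parallel minor. In E major that root is F#.
So the chord is F#-A-C, a diminished triad.
The figured bass 6 indicates first inversion, placing the third (A) in the bass: A-C-F#.

A C F#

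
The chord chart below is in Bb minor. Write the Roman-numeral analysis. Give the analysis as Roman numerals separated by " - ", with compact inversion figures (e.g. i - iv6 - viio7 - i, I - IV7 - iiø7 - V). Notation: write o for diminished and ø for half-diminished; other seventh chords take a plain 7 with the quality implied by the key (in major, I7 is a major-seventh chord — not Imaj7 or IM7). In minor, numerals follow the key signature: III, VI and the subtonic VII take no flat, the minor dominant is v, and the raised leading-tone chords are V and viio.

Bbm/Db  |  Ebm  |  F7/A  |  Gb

Bbm/Db has root Bb, degree 1 in Bb minor, so i6.
Ebm: minor triad on Eb = scale degree 4 → iv.
F7/A: root F is the dominant; dominant seventh chord there is V65.
Gb has root Gb, degree 6 in Bb minor, so VI.

i6 - iv - V65 - VI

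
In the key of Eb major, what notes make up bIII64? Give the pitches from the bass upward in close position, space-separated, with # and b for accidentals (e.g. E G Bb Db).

Db Gb Bb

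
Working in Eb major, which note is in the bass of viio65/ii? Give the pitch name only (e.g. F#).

G

The applied chord viio65/ii is rooted on E: E-G-Bb-Db.
The figure 65 means first inversion — the third is in the bass.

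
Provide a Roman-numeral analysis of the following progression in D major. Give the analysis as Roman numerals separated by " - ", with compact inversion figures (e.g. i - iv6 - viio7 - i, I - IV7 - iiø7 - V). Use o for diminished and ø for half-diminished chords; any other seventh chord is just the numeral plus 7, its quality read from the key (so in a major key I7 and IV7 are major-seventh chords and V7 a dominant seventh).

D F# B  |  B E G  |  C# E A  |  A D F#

vi6 - ii64 - V6 - I64

D-F#-B: minor triad on B = scale degree 6 → vi6.
B-E-G: root E is the supertonic; minor triad there is ii64.
C#-E-A: root A is the dominant; major triad there is V6.
A-D-F# has root D, degree 1 in D major, so I64.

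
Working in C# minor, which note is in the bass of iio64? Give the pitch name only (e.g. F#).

A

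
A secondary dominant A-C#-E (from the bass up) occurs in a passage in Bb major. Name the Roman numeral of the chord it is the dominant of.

iii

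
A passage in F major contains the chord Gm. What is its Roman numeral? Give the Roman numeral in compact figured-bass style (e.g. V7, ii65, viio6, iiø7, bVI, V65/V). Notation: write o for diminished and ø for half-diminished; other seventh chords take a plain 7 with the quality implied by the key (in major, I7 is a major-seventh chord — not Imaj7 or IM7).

ii

Stacked in thirds the chord is G-Bb-D: a minor triad on G.
G is scale degree 2 in F major, and a minor triad on that degree is written ii.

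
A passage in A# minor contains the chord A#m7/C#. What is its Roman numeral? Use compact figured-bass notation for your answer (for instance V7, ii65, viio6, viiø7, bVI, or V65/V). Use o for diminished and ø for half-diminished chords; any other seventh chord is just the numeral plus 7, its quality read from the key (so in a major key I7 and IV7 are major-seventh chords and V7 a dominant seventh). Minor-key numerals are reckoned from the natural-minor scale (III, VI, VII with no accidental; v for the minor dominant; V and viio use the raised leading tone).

i65

The pitches A#-C#-E#-G# form a minor seventh chord rooted on A#.
In A# minor, A# is the tonic; the diatonic minor seventh chord there is i7.
With C# in the bass the chord is in first inversion, so the figured bass is 65.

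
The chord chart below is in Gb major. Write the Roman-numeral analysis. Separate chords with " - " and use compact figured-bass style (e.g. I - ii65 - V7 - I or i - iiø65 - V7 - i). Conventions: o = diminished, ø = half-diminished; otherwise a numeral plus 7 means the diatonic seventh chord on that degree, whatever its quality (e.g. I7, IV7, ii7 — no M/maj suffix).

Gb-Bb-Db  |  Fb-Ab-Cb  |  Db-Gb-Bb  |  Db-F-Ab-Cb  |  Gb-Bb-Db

Gb-Bb-Db: root Gb is the tonic; major triad there is I.
Fb-Ab-Cb: Fb with this quality isn't in the key; it's bVII, borrowed from the parallel minor.
Db-Gb-Bb: root Gb is the tonic; major triad there is I64.
Db-F-Ab-Cb: dominant seventh chord on Db = scale degree 5 → V7.
Gb-Bb-Db: root Gb is the tonic; major triad there is I.

I - bVII - I64 - V7 - I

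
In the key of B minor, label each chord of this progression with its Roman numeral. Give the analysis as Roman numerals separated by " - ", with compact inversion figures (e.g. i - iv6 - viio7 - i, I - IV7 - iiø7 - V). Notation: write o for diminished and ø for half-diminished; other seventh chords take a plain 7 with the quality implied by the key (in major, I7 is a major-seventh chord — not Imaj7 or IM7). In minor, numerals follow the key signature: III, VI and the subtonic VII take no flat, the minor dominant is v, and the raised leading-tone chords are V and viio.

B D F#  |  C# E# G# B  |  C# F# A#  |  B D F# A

B-D-F#: minor triad on B = scale degree 1 → i.
C#-E#-G#-B is the secondary dominant of V (dominant seventh chord on C#): V7/V.
C#-F#-A# has root F#, degree 5 in B minor, so V64.
B-D-F#-A: minor seventh chord on B = scale degree 1 → i7.

i - V7/V - V64 - i7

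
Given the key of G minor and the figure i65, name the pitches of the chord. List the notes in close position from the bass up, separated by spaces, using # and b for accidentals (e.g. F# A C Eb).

Bb D F G

The numeral's case and figure indicate a minor seventh chord. In G minor its root, the first degree, is G.
That chord is spelled G-Bb-D-F.
The figured bass 65 indicates first inversion, placing the third (Bb) in the bass: Bb-D-F-G.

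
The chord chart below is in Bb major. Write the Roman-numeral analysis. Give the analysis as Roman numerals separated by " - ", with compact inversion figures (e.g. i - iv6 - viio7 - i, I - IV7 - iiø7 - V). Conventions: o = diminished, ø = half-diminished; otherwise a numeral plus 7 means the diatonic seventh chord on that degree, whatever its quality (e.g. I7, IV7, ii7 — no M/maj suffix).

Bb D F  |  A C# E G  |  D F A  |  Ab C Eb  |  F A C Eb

Bb-D-F: root Bb is the tonic; major triad there is I.
A-C#-E-G is the secondary dominant of iii (dominant seventh chord on A): V7/iii.
D-F-A has root D, degree 3 in Bb major, so iii.
Ab-C-Eb is non-diatonic — bVII, a mixture chord from Bb minor.
F-A-C-Eb has root F, degree 5 in Bb major, so V7.

I - V7/iii - iii - bVII - V7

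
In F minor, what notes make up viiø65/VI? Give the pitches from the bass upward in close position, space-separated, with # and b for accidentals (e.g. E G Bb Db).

Eb Gb Bb C

viiø65/VI is a secondary leading-tone chord. The target VI is Db in F minor; the applied chord is rooted a semitone below, on C.
Building a half-diminished seventh chord on C gives C-Eb-Gb-Bb.
The figured bass 65 indicates first inversion, placing the third (Eb) in the bass: Eb-Gb-Bb-C.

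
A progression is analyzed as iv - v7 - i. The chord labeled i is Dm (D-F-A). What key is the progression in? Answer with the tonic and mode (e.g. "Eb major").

The chord Dm is a minor triad rooted on D; its label is i.
If D is scale degree 1 and the mode makes that degree carry a minor triad, the tonic is D and the mode is minor.

D minor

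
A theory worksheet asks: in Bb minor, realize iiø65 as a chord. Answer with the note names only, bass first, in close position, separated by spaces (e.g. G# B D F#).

Eb Gb Bb C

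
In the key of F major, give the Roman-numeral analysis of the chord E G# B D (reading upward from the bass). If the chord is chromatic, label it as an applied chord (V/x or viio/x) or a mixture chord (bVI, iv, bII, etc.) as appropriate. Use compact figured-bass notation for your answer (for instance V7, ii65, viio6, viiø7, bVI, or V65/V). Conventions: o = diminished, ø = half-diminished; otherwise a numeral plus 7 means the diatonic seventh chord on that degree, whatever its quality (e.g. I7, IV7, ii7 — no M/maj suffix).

The pitches E-G#-B-D form a dominant seventh chord rooted on E.
E is not a diatonic chord root with this quality in F major, but it lies a perfect fifth above A (iii), so the chord functions as an applied dominant of iii.

V7/iii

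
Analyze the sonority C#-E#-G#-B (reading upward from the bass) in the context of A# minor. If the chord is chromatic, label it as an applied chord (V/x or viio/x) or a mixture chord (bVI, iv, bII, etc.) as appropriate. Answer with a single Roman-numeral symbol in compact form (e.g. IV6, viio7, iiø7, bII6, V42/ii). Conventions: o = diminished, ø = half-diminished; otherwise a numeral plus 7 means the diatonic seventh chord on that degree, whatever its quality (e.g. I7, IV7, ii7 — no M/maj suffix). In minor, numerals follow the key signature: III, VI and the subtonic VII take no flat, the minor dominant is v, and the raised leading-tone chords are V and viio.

The pitches C#-E#-G#-B form a dominant seventh chord rooted on C#.
C# is not a diatonic chord root with this quality in A# minor, but it lies a perfect fifth above F# (VI), so the chord functions as an applied dominant of VI.

V7/VI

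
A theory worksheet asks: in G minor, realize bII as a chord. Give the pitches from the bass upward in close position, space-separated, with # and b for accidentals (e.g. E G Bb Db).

Ab C Eb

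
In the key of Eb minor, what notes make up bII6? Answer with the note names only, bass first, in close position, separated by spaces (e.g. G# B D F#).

Scale degree 2 in Eb minor is F; lowering it a half step gives Fb. bII6 is the Neapolitan sixth — a major triad on the lowered second degree, here in its customary first inversion.
So the chord is Fb-Ab-Cb.
The figured bass 6 indicates first inversion, placing the third (Ab) in the bass: Ab-Cb-Fb.

Ab Cb Fb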